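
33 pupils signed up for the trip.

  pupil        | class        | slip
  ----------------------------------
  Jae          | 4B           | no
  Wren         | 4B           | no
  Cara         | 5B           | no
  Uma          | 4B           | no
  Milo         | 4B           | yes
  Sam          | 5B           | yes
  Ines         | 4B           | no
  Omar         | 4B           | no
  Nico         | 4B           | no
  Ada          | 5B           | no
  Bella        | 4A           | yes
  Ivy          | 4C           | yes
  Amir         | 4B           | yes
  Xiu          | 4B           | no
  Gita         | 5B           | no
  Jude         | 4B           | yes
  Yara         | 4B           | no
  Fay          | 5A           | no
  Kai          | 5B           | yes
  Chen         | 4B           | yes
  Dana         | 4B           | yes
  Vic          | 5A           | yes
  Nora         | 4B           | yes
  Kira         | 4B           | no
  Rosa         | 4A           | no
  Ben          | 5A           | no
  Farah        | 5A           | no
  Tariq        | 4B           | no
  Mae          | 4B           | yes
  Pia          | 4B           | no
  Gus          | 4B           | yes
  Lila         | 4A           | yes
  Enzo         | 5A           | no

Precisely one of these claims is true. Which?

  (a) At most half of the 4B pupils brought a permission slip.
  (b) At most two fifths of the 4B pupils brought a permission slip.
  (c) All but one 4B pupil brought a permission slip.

(a)

|A| = 19, |A ∩ B| = 8, |A ∖ B| = 11.
(a) requires |A ∩ B| ≤ |A ∖ B|: true.
(b) requires |A ∩ B| / |A| ≤ 2/5: false.
(c) requires |A ∖ B| = 1: false.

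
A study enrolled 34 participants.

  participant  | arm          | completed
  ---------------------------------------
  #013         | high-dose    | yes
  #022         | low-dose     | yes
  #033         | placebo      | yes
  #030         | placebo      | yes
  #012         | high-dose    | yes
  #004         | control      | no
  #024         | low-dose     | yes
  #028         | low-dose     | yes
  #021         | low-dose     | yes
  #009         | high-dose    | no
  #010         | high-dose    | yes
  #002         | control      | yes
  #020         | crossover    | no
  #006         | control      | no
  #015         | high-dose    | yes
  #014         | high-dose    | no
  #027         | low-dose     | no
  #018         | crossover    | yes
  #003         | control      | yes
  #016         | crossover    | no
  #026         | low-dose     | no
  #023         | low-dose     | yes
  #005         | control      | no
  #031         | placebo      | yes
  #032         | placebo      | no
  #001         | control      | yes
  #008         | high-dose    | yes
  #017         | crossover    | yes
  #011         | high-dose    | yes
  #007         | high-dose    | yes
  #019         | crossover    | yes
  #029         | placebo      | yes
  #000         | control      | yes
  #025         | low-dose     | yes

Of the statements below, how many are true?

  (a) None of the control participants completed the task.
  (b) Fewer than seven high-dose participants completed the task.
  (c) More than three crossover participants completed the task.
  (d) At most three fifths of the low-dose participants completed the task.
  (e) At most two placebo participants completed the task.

0

(a) control: |A| = 7, |A ∩ B| = 4; needs A ∩ B = ∅ (|A ∩ B| = 0) — false.
(b) high-dose: |A| = 9, |A ∩ B| = 7; needs |A ∩ B| < 7 — false.
(c) crossover: |A| = 5, |A ∩ B| = 3; needs |A ∩ B| > 3 — false.
(d) low-dose: |A| = 8, |A ∩ B| = 6; needs |A ∩ B| / |A| ≤ 3/5 — false.
(e) placebo: |A| = 5, |A ∩ B| = 4; needs |A ∩ B| ≤ 2 — false.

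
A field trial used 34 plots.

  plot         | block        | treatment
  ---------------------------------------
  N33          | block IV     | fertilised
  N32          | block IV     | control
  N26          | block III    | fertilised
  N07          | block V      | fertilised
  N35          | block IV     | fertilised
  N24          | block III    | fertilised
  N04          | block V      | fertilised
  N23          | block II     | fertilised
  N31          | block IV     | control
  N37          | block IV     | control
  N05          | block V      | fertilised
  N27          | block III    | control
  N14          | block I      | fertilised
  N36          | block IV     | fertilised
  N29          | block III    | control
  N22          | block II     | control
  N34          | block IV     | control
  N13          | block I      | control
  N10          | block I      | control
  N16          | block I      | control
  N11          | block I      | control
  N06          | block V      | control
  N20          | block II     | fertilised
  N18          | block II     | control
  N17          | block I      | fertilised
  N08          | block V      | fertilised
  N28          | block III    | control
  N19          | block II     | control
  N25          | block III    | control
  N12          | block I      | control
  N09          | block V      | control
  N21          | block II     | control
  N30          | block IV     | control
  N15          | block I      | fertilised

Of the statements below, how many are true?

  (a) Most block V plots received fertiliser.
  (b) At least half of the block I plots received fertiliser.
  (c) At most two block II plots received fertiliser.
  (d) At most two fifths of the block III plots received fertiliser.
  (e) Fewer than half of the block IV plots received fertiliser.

(a) block V: |A| = 6, |A ∩ B| = 4; needs |A ∩ B| > |A ∖ B| — true.
(b) block I: |A| = 8, |A ∩ B| = 3; needs |A ∩ B| ≥ |A ∖ B| — false.
(c) block II: |A| = 6, |A ∩ B| = 2; needs |A ∩ B| ≤ 2 — true.
(d) block III: |A| = 6, |A ∩ B| = 2; needs |A ∩ B| / |A| ≤ 2/5 — true.
(e) block IV: |A| = 8, |A ∩ B| = 3; needs |A ∩ B| < |A ∖ B| — true.

4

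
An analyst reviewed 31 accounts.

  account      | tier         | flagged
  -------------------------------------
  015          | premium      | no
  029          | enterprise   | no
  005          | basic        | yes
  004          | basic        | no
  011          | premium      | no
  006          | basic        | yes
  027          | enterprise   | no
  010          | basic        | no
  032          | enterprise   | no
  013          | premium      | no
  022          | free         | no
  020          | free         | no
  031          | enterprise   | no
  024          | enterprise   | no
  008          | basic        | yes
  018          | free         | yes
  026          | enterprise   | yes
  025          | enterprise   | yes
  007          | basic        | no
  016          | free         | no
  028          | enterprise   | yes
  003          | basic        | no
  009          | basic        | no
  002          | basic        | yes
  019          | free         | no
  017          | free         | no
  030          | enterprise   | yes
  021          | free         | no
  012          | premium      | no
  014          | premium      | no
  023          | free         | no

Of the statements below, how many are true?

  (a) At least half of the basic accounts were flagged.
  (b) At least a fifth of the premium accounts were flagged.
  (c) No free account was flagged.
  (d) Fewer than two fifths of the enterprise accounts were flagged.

(a) basic: |A| = 9, |A ∩ B| = 4; needs |A ∩ B| ≥ |A ∖ B| — false.
(b) premium: |A| = 5, |A ∩ B| = 0; needs |A ∩ B| / |A| ≥ 1/5 — false.
(c) free: |A| = 8, |A ∩ B| = 1; needs A ∩ B = ∅ (|A ∩ B| = 0) — false.
(d) enterprise: |A| = 9, |A ∩ B| = 4; needs |A ∩ B| / |A| < 2/5 — false.

0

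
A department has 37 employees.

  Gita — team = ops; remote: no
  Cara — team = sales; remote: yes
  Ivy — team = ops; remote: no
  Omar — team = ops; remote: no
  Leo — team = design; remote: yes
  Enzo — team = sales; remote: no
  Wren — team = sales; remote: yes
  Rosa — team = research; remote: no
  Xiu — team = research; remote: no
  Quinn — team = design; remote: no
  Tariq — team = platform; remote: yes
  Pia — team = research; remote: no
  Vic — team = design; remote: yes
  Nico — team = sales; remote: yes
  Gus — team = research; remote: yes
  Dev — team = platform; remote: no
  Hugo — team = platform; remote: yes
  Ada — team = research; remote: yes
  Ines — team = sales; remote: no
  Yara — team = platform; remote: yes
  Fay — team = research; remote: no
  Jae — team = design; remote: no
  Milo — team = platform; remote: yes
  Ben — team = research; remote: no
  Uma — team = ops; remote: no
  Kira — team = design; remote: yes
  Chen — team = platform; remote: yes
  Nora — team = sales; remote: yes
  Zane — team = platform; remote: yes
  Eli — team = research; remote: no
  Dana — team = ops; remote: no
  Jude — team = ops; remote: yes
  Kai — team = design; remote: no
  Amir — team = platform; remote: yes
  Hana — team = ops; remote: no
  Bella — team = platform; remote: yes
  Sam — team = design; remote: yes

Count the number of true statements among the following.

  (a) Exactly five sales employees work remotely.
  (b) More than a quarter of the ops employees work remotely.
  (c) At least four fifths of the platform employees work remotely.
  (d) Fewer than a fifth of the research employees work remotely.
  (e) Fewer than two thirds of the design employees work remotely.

(a) sales: |A| = 6, |A ∩ B| = 4; needs |A ∩ B| = 5 — false.
(b) ops: |A| = 7, |A ∩ B| = 1; needs |A ∩ B| / |A| > 1/4 — false.
(c) platform: |A| = 9, |A ∩ B| = 8; needs |A ∩ B| / |A| ≥ 4/5 — true.
(d) research: |A| = 8, |A ∩ B| = 2; needs |A ∩ B| / |A| < 1/5 — false.
(e) design: |A| = 7, |A ∩ B| = 4; needs |A ∩ B| / |A| < 2/3 — true.

2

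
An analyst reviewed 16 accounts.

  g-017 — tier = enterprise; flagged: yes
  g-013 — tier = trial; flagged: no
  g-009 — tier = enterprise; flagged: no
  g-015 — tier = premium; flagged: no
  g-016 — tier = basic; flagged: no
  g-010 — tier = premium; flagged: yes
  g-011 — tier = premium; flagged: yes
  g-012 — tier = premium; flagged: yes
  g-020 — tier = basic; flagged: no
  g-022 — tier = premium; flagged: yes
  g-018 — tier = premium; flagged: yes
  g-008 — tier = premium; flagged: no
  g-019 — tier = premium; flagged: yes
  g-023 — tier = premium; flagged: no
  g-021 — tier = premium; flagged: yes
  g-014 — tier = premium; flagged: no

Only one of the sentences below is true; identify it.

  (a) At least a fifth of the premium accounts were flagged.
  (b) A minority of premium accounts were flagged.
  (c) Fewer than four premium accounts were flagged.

|A| = 11, |A ∩ B| = 7, |A ∖ B| = 4.
(a) requires |A ∩ B| / |A| ≥ 1/5: true.
(b) requires |A ∩ B| < |A ∖ B|: false.
(c) requires |A ∩ B| < 4: false.

(a)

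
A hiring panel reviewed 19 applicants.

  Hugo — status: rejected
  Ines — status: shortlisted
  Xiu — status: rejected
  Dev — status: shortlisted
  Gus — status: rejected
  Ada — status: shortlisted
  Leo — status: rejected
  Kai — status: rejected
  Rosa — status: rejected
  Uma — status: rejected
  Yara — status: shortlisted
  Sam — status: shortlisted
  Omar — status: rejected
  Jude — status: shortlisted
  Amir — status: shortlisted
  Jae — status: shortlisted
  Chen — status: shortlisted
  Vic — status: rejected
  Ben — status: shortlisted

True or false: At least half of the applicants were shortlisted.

True

Truth condition: |A ∩ B| ≥ |A ∖ B|.
|A| = 19, |A ∩ B| = 10, |A ∖ B| = 9.
10 > 9, so the statement is true.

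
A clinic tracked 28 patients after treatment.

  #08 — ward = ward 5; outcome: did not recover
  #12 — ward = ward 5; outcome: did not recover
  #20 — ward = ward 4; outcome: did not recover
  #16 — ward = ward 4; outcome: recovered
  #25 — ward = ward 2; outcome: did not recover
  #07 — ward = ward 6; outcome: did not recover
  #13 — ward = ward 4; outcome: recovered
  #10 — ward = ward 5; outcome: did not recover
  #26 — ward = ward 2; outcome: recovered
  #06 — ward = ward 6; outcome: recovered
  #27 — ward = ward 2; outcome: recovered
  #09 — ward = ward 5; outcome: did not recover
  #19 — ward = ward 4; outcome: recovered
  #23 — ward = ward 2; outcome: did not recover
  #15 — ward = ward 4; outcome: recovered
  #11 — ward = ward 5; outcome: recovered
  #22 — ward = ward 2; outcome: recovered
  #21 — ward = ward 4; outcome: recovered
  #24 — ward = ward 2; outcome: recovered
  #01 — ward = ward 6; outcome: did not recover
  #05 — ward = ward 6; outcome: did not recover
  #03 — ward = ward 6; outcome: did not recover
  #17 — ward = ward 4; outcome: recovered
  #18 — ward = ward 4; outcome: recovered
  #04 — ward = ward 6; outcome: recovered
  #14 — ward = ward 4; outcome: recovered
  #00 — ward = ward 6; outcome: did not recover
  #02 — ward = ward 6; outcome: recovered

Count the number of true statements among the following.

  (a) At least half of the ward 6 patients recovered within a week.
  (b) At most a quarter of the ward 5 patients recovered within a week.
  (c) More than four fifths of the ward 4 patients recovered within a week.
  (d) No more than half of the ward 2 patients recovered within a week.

(a) ward 6: |A| = 8, |A ∩ B| = 3; needs |A ∩ B| ≥ |A ∖ B| — false.
(b) ward 5: |A| = 5, |A ∩ B| = 1; needs |A ∩ B| / |A| ≤ 1/4 — true.
(c) ward 4: |A| = 9, |A ∩ B| = 8; needs |A ∩ B| / |A| > 4/5 — true.
(d) ward 2: |A| = 6, |A ∩ B| = 4; needs |A ∩ B| ≤ |A ∖ B| — false.

2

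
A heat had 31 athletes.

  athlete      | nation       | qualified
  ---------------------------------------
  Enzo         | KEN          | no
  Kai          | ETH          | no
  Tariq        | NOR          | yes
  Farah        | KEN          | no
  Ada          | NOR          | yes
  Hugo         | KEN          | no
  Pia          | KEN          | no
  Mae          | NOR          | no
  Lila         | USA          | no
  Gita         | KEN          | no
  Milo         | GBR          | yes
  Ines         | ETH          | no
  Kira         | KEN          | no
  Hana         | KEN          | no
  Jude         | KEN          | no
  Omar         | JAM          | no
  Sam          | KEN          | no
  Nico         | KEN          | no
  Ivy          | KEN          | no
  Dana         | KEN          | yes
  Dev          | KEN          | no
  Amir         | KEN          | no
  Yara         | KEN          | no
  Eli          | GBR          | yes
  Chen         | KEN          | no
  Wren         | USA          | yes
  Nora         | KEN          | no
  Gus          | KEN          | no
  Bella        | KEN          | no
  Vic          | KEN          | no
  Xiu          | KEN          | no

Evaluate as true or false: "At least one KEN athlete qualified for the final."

The determiner here denotes the relation: A ∩ B ≠ ∅ (|A ∩ B| ≥ 1).
|A| = 21, |A ∩ B| = 1, |A ∖ B| = 20.
So the statement is true.

True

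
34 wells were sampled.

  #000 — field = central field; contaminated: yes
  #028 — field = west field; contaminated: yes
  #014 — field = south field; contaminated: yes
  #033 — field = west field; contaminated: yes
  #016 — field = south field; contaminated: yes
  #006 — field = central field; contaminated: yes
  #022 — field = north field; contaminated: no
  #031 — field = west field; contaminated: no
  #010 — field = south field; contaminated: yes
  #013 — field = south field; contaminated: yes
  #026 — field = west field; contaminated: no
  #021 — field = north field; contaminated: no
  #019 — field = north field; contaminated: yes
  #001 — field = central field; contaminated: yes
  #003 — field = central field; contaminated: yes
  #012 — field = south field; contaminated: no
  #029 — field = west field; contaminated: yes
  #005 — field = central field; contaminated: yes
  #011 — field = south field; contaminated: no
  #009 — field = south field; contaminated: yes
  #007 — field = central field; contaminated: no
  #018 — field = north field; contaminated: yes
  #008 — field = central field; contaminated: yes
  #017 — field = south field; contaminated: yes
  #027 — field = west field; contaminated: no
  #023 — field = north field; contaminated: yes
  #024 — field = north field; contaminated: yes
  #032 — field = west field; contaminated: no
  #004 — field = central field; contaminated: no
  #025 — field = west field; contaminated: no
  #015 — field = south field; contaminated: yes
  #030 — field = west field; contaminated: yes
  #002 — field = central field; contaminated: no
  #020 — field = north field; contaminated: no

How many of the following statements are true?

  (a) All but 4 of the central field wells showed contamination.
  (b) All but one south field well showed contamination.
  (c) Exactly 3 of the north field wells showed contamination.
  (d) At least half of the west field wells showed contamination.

0

(a) central field: |A| = 9, |A ∩ B| = 6; needs |A ∖ B| = 4 — false.
(b) south field: |A| = 9, |A ∩ B| = 7; needs |A ∖ B| = 1 — false.
(c) north field: |A| = 7, |A ∩ B| = 4; needs |A ∩ B| = 3 — false.
(d) west field: |A| = 9, |A ∩ B| = 4; needs |A ∩ B| ≥ |A ∖ B| — false.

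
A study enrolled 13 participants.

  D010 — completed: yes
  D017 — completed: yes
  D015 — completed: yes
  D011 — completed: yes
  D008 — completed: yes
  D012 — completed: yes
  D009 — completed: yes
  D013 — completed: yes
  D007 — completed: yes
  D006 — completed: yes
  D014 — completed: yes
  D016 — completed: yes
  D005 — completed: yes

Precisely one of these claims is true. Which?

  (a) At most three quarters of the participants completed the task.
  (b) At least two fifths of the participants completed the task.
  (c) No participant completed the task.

|A| = 13, |A ∩ B| = 13, |A ∖ B| = 0.
(a) requires |A ∩ B| / |A| ≤ 3/4: false.
(b) requires |A ∩ B| / |A| ≥ 2/5: true.
(c) requires A ∩ B = ∅ (|A ∩ B| = 0): false.

(b)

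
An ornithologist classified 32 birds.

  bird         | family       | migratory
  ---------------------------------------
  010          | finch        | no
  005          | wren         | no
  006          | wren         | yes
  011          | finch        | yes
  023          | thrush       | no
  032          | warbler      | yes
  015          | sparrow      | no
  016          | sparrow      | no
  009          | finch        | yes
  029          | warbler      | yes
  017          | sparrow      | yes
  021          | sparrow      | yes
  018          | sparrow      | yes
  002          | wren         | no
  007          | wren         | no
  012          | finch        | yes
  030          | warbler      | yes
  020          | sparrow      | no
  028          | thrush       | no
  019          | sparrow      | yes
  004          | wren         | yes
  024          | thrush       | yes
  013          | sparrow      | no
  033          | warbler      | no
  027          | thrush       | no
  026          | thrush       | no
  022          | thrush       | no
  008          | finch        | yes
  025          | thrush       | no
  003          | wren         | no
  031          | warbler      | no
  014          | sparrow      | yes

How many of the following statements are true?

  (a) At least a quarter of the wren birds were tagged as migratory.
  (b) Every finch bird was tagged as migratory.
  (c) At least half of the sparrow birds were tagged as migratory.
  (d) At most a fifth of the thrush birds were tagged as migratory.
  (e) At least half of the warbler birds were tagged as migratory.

4

(a) wren: |A| = 6, |A ∩ B| = 2; needs |A ∩ B| / |A| ≥ 1/4 — true.
(b) finch: |A| = 5, |A ∩ B| = 4; needs A ⊆ B, i.e. every element of A is in B (|A ∖ B| = 0) — false.
(c) sparrow: |A| = 9, |A ∩ B| = 5; needs |A ∩ B| ≥ |A ∖ B| — true.
(d) thrush: |A| = 7, |A ∩ B| = 1; needs |A ∩ B| / |A| ≤ 1/5 — true.
(e) warbler: |A| = 5, |A ∩ B| = 3; needs |A ∩ B| ≥ |A ∖ B| — true.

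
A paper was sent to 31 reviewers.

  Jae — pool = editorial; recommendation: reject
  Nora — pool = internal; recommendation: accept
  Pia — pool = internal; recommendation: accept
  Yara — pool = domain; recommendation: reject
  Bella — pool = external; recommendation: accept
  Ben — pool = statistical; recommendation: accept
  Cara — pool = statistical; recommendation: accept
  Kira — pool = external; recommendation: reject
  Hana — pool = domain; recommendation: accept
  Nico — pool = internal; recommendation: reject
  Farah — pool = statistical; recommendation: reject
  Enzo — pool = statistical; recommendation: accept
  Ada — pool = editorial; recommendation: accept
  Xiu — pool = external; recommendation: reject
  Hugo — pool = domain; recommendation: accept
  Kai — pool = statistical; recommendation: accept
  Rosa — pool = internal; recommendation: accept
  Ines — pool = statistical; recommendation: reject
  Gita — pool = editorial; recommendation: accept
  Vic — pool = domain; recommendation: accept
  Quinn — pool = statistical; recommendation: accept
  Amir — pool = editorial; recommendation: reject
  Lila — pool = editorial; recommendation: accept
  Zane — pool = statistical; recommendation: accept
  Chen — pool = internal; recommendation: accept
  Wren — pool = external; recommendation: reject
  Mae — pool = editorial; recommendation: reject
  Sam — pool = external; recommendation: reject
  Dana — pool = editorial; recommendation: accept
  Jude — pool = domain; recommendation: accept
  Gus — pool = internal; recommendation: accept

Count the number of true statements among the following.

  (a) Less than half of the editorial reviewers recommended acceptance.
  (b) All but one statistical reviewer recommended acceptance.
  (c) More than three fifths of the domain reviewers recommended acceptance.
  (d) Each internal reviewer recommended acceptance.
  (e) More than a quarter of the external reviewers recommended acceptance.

(a) editorial: |A| = 7, |A ∩ B| = 4; needs |A ∩ B| < |A ∖ B| — false.
(b) statistical: |A| = 8, |A ∩ B| = 6; needs |A ∖ B| = 1 — false.
(c) domain: |A| = 5, |A ∩ B| = 4; needs |A ∩ B| / |A| > 3/5 — true.
(d) internal: |A| = 6, |A ∩ B| = 5; needs A ⊆ B, i.e. every element of A is in B (|A ∖ B| = 0) — false.
(e) external: |A| = 5, |A ∩ B| = 1; needs |A ∩ B| / |A| > 1/4 — false.

1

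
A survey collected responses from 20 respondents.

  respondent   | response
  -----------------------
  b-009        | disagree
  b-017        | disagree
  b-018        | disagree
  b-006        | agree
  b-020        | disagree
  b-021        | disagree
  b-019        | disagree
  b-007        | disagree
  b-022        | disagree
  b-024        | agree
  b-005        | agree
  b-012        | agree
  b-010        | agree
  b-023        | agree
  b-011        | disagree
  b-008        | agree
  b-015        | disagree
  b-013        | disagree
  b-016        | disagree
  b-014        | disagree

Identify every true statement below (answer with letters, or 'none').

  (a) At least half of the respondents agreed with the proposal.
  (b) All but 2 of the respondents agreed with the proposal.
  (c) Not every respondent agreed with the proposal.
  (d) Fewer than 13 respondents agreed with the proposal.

(c), (d)

|A| = 20, |A ∩ B| = 7, |A ∖ B| = 13.
(a) |A ∩ B| ≥ |A ∖ B|: fails.
(b) |A ∖ B| = 2: fails.
(c) A ⊄ B (|A ∖ B| ≥ 1): holds.
(d) |A ∩ B| < 13: holds.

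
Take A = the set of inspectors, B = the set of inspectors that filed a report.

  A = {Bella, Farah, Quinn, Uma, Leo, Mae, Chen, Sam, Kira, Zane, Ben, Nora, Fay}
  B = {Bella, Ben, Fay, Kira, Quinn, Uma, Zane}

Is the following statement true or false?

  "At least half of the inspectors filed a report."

Truth condition: |A ∩ B| ≥ |A ∖ B|.
A (the restrictor) = {Bella, Farah, Quinn, Uma, Leo, Mae, Chen, Sam, Kira, Zane, Ben, Nora, Fay}, |A| = 13.
A ∩ B = {Bella, Quinn, Uma, Kira, Zane, Ben, Fay}, so |A ∩ B| = 7.
A ∖ B = {Farah, Leo, Mae, Chen, Sam, Nora}, so |A ∖ B| = 6.
7 > 6, so the statement is true.

True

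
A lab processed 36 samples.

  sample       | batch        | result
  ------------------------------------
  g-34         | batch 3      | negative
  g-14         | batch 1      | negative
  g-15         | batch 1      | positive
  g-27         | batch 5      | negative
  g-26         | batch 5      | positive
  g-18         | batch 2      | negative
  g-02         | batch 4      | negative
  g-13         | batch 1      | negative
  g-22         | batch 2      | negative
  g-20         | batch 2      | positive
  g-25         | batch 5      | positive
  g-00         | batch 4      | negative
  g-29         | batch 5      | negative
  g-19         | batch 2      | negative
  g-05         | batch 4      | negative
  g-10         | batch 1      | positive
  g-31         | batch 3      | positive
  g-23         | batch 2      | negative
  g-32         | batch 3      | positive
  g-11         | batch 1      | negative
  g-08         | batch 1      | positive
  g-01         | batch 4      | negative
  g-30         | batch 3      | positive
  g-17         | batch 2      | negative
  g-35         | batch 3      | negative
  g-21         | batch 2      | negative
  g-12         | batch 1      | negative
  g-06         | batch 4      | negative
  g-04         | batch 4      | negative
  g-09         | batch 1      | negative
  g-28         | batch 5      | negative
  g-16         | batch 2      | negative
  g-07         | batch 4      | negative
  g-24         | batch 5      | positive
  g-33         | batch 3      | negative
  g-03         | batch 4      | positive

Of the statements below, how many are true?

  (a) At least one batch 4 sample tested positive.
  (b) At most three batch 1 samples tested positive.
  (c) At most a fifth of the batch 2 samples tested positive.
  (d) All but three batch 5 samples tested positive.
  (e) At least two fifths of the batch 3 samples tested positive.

5

(a) batch 4: |A| = 8, |A ∩ B| = 1; needs A ∩ B ≠ ∅ (|A ∩ B| ≥ 1) — true.
(b) batch 1: |A| = 8, |A ∩ B| = 3; needs |A ∩ B| ≤ 3 — true.
(c) batch 2: |A| = 8, |A ∩ B| = 1; needs |A ∩ B| / |A| ≤ 1/5 — true.
(d) batch 5: |A| = 6, |A ∩ B| = 3; needs |A ∖ B| = 3 — true.
(e) batch 3: |A| = 6, |A ∩ B| = 3; needs |A ∩ B| / |A| ≥ 2/5 — true.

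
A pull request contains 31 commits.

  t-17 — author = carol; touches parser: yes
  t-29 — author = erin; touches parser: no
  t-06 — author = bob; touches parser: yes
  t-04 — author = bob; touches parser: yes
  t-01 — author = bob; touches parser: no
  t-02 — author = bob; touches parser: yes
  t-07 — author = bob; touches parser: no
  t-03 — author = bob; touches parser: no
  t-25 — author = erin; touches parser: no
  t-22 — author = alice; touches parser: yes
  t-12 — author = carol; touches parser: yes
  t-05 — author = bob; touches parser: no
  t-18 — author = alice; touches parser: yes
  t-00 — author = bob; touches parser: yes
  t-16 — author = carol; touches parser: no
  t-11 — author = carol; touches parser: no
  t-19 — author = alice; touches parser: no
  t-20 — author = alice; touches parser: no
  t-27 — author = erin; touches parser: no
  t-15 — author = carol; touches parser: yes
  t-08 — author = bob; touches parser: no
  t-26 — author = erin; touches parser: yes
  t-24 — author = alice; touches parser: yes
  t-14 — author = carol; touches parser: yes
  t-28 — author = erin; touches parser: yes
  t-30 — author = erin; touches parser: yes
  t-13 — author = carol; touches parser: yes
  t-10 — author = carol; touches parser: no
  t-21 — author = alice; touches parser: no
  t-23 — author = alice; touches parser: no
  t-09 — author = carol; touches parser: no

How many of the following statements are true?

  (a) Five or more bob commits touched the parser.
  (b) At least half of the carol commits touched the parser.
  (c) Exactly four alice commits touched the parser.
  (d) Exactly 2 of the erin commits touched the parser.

1

(a) bob: |A| = 9, |A ∩ B| = 4; needs |A ∩ B| ≥ 5 — false.
(b) carol: |A| = 9, |A ∩ B| = 5; needs |A ∩ B| ≥ |A ∖ B| — true.
(c) alice: |A| = 7, |A ∩ B| = 3; needs |A ∩ B| = 4 — false.
(d) erin: |A| = 6, |A ∩ B| = 3; needs |A ∩ B| = 2 — false.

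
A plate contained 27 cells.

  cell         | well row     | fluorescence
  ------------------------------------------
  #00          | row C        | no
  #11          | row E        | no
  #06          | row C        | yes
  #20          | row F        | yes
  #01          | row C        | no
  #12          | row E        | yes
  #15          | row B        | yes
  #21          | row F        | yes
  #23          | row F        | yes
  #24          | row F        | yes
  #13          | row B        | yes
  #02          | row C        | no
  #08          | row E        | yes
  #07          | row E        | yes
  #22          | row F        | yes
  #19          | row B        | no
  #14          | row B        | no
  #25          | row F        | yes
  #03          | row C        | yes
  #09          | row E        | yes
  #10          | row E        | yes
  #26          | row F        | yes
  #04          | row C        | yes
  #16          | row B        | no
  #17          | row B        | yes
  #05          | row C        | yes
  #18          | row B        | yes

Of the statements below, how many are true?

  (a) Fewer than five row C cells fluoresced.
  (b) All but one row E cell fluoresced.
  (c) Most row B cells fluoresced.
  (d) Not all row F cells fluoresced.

(a) row C: |A| = 7, |A ∩ B| = 4; needs |A ∩ B| < 5 — true.
(b) row E: |A| = 6, |A ∩ B| = 5; needs |A ∖ B| = 1 — true.
(c) row B: |A| = 7, |A ∩ B| = 4; needs |A ∩ B| > |A ∖ B| — true.
(d) row F: |A| = 7, |A ∩ B| = 7; needs A ⊄ B (|A ∖ B| ≥ 1) — false.

3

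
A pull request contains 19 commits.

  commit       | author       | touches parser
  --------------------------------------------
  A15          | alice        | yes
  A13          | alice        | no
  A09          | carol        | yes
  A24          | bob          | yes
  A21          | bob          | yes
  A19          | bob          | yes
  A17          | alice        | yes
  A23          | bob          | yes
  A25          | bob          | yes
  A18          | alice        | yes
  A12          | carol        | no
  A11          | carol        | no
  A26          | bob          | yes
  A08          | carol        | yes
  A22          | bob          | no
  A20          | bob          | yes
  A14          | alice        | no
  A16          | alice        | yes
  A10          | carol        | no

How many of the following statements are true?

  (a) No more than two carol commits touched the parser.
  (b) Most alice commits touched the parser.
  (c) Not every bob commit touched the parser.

3

(a) carol: |A| = 5, |A ∩ B| = 2; needs |A ∩ B| ≤ 2 — true.
(b) alice: |A| = 6, |A ∩ B| = 4; needs |A ∩ B| > |A ∖ B| — true.
(c) bob: |A| = 8, |A ∩ B| = 7; needs A ⊄ B (|A ∖ B| ≥ 1) — true.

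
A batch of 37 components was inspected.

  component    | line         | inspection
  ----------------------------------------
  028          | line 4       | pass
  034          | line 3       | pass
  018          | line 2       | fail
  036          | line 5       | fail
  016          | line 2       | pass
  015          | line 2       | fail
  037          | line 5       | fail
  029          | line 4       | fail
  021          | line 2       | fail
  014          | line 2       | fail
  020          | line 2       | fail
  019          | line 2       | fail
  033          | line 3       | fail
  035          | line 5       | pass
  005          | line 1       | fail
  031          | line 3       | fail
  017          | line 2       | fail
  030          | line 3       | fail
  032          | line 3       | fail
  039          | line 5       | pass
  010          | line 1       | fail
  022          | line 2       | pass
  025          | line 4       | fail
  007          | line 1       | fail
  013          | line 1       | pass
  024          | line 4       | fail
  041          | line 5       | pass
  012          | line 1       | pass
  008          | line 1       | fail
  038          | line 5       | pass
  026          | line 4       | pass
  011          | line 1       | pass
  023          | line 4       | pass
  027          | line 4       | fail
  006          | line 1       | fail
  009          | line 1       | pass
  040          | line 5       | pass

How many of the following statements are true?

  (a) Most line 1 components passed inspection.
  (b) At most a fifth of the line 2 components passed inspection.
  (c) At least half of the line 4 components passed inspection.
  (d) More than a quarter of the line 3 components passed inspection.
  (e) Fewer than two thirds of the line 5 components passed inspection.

0

(a) line 1: |A| = 9, |A ∩ B| = 4; needs |A ∩ B| > |A ∖ B| — false.
(b) line 2: |A| = 9, |A ∩ B| = 2; needs |A ∩ B| / |A| ≤ 1/5 — false.
(c) line 4: |A| = 7, |A ∩ B| = 3; needs |A ∩ B| ≥ |A ∖ B| — false.
(d) line 3: |A| = 5, |A ∩ B| = 1; needs |A ∩ B| / |A| > 1/4 — false.
(e) line 5: |A| = 7, |A ∩ B| = 5; needs |A ∩ B| / |A| < 2/3 — false.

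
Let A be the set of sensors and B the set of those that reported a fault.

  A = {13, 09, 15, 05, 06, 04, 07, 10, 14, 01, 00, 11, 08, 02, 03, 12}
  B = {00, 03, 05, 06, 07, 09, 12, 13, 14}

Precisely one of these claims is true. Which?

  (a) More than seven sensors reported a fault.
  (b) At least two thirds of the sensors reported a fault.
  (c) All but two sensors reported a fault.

(a)

|A| = 16, |A ∩ B| = 9, |A ∖ B| = 7.
(a) requires |A ∩ B| > 7: true.
(b) requires |A ∩ B| / |A| ≥ 2/3: false.
(c) requires |A ∖ B| = 2: false.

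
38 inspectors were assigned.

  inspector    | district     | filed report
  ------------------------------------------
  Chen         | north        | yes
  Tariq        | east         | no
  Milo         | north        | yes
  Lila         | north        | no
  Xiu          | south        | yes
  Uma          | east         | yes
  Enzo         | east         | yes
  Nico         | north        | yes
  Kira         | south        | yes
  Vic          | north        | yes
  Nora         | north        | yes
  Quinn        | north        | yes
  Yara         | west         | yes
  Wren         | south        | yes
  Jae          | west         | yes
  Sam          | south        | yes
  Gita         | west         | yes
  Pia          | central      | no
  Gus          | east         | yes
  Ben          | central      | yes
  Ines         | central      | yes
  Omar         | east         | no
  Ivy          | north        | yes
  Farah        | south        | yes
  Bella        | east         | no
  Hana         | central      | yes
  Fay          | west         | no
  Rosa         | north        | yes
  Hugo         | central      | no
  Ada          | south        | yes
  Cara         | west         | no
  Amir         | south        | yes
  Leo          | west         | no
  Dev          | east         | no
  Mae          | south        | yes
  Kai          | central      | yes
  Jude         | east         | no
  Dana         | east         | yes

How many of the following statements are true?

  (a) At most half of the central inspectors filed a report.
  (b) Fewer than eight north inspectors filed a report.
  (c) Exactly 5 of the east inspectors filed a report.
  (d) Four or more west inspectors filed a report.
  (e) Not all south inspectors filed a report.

(a) central: |A| = 6, |A ∩ B| = 4; needs |A ∩ B| ≤ |A ∖ B| — false.
(b) north: |A| = 9, |A ∩ B| = 8; needs |A ∩ B| < 8 — false.
(c) east: |A| = 9, |A ∩ B| = 4; needs |A ∩ B| = 5 — false.
(d) west: |A| = 6, |A ∩ B| = 3; needs |A ∩ B| ≥ 4 — false.
(e) south: |A| = 8, |A ∩ B| = 8; needs A ⊄ B (|A ∖ B| ≥ 1) — false.

0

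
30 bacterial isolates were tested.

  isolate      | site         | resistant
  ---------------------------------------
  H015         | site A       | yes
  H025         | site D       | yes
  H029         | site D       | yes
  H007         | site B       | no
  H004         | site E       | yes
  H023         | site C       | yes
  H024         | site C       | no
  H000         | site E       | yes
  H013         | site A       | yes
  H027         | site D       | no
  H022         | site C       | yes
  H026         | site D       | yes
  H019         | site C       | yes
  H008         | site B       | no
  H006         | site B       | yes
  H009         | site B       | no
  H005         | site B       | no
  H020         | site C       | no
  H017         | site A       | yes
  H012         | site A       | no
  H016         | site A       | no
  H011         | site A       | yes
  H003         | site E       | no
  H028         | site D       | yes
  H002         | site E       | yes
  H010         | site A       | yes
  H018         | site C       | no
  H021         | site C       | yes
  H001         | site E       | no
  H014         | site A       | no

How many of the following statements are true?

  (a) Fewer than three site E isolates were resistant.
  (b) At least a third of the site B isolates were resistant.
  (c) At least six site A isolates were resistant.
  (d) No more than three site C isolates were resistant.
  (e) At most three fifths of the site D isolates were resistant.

(a) site E: |A| = 5, |A ∩ B| = 3; needs |A ∩ B| < 3 — false.
(b) site B: |A| = 5, |A ∩ B| = 1; needs |A ∩ B| / |A| ≥ 1/3 — false.
(c) site A: |A| = 8, |A ∩ B| = 5; needs |A ∩ B| ≥ 6 — false.
(d) site C: |A| = 7, |A ∩ B| = 4; needs |A ∩ B| ≤ 3 — false.
(e) site D: |A| = 5, |A ∩ B| = 4; needs |A ∩ B| / |A| ≤ 3/5 — false.

0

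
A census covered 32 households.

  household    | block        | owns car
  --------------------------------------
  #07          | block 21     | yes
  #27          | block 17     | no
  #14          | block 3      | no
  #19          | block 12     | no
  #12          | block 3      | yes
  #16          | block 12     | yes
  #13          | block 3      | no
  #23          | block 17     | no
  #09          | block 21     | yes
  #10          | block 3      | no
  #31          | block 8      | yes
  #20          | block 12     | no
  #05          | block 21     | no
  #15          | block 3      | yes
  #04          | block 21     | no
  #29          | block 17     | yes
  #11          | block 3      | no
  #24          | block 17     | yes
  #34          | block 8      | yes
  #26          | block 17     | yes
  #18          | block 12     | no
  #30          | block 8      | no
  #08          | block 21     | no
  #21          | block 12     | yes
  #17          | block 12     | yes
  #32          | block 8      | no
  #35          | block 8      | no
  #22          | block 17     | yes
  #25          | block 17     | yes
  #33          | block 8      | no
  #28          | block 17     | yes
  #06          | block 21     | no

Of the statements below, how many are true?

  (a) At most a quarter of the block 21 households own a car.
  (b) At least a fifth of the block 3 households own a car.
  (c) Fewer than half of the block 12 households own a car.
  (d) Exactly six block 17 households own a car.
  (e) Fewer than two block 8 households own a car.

2

(a) block 21: |A| = 6, |A ∩ B| = 2; needs |A ∩ B| / |A| ≤ 1/4 — false.
(b) block 3: |A| = 6, |A ∩ B| = 2; needs |A ∩ B| / |A| ≥ 1/5 — true.
(c) block 12: |A| = 6, |A ∩ B| = 3; needs |A ∩ B| < |A ∖ B| — false.
(d) block 17: |A| = 8, |A ∩ B| = 6; needs |A ∩ B| = 6 — true.
(e) block 8: |A| = 6, |A ∩ B| = 2; needs |A ∩ B| < 2 — false.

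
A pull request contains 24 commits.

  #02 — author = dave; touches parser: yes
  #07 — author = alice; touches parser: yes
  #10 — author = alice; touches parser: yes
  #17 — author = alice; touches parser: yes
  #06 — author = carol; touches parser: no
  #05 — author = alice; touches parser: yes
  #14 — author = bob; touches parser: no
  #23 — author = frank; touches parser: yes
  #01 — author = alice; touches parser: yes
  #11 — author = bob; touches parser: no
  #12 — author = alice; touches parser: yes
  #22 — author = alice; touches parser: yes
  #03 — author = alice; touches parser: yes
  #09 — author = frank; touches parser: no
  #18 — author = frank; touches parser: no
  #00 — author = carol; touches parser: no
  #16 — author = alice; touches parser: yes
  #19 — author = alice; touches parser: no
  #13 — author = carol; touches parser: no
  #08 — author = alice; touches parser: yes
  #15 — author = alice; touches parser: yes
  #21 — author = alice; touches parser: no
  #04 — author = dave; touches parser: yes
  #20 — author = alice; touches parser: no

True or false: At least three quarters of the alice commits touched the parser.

True

The determiner here denotes the relation: |A ∩ B| / |A| ≥ 3/4.
A (the restrictor) = {#07, #10, #17, #05, #01, #12, #22, #03, #16, #19, #08, #15, #21, #20}, |A| = 14.
A ∩ B = {#07, #10, #17, #05, #01, #12, #22, #03, #16, #08, #15}, so |A ∩ B| = 11.
A ∖ B = {#19, #21, #20}, so |A ∖ B| = 3.
|A ∩ B|/|A| = 11/14, so the statement is true.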